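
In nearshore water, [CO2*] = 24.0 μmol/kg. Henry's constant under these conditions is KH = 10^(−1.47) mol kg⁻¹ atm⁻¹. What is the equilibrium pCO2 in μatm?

KH = 10^(−1.47) = 3.388×10^-2 mol kg⁻¹ atm⁻¹
pCO2 = [CO2*]/KH = 24.0×10^-6 / 3.388×10^-2 = 7.08×10^-4 atm = 708 μatm

pCO2 = 708 μatm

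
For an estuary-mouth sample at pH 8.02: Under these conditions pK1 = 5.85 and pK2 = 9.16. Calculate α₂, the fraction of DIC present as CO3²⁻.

α₂ = 0.0671

α₂ = 1 / (1 + [H⁺]/K2 + [H⁺]²/(K1K2)) = 1 / (1 + 10^+1.14 + 10^-1.03)
   = 1 / (1 + 13.804 + 0.093325) = 1/14.897 = 0.06713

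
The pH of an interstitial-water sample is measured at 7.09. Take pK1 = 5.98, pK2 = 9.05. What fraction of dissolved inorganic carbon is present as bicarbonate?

α₁ = 1 / (1 + [H⁺]/K1 + K2/[H⁺]) = 1 / (1 + 10^-1.11 + 10^-1.96)
   = 1 / (1 + 0.077625 + 0.010965) = 1/1.0886 = 0.9186

α₁ = 0.919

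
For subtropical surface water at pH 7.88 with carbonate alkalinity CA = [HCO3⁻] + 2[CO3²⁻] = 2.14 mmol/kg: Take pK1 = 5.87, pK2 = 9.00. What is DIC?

DIC = 2.02 mmol/kg

CA = [HCO3⁻] + 2[CO3²⁻] = (α₁ + 2α₂)·DIC
At pH 7.88: [H⁺]/K1 = 10^-2.01 = 0.0097724, K2/[H⁺] = 10^-1.12 = 0.075858
α₁ = 1/(1 + 0.0097724 + 0.075858) = 1/1.0856 = 0.9211; α₂ = α₁·K2/[H⁺] = 0.06987
α₁ + 2α₂ = 1.0609
DIC = CA / (α₁ + 2α₂) = 2.14 / 1.0609 = 2.02 mmol/kg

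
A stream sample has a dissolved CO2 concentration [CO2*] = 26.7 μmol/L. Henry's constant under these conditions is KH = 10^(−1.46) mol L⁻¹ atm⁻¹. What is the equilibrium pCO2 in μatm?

KH = 10^(−1.46) = 3.467×10^-2 mol L⁻¹ atm⁻¹
pCO2 = [CO2*]/KH = 26.7×10^-6 / 3.467×10^-2 = 7.70×10^-4 atm = 770 μatm

pCO2 = 770 μatm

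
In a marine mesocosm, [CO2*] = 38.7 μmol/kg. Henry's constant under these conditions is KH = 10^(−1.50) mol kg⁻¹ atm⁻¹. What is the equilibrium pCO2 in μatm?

pCO2 = 1220 μatm

KH = 10^(−1.50) = 3.162×10^-2 mol kg⁻¹ atm⁻¹
pCO2 = [CO2*]/KH = 38.7×10^-6 / 3.162×10^-2 = 1.22×10^-3 atm = 1220 μatm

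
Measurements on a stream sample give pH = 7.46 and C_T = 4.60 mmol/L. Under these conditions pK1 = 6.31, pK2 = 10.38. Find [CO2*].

α₀ = 1 / (1 + K1/[H⁺] + K1K2/[H⁺]²) = 1 / (1 + 10^+1.15 + 10^-1.77)
   = 1 / (1 + 14.125 + 0.016982) = 1/15.142 = 0.06604
[CO2*] = α₀ × DIC = 0.06604 × 4.60 = 0.304 mmol/L

[CO2*] = 0.304 mmol/L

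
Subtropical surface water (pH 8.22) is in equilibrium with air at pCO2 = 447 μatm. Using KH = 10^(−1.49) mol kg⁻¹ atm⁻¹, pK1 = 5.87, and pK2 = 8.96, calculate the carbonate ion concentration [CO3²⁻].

[CO2*] = KH · pCO2 = 10^(−1.49) × 447×10^-6 = 1.446×10^-5 mol/kg
α₀ = 1/(1 + K1/[H⁺] + K1K2/[H⁺]²) = 1/(1 + 10^+2.35 + 10^+1.61) = 0.003765
DIC = [CO2*]/α₀ = 1.446×10^-5 / 0.003765 = 3.842 mmol/kg
[CO3²⁻] = α₂·DIC; α₂ = 0.1534, so [CO3²⁻] = 0.1534 × 3.842 = 0.589 mmol/kg

[CO3²⁻] = 0.589 mmol/kg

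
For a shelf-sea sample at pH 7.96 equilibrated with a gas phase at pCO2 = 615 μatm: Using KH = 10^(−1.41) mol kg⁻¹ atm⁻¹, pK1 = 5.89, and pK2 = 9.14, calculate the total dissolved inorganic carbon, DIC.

DIC = 3.02 mmol/kg

[CO2*] = KH · pCO2 = 10^(−1.41) × 615×10^-6 = 2.393×10^-5 mol/kg
α₀ = 1/(1 + K1/[H⁺] + K1K2/[H⁺]²) = 1/(1 + 10^+2.07 + 10^+0.89) = 0.007921
DIC = [CO2*]/α₀ = 2.393×10^-5 / 0.007921 = 3.02 mmol/kg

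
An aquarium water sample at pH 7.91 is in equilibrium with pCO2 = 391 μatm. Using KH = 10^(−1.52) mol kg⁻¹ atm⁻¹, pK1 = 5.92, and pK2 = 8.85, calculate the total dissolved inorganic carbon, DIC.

[CO2*] = KH · pCO2 = 10^(−1.52) × 391×10^-6 = 1.181×10^-5 mol/kg
α₀ = 1/(1 + K1/[H⁺] + K1K2/[H⁺]²) = 1/(1 + 10^+1.99 + 10^+1.05) = 0.009096
DIC = [CO2*]/α₀ = 1.181×10^-5 / 0.009096 = 1.30 mmol/kg

DIC = 1.30 mmol/kg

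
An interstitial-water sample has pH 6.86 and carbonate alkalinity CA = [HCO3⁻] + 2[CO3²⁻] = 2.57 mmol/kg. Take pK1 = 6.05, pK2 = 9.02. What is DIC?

CA = [HCO3⁻] + 2[CO3²⁻] = (α₁ + 2α₂)·DIC
At pH 6.86: [H⁺]/K1 = 10^-0.81 = 0.15488, K2/[H⁺] = 10^-2.16 = 0.0069183
α₁ = 1/(1 + 0.15488 + 0.0069183) = 1/1.1618 = 0.8607; α₂ = α₁·K2/[H⁺] = 0.005955
α₁ + 2α₂ = 0.8726
DIC = CA / (α₁ + 2α₂) = 2.57 / 0.8726 = 2.95 mmol/kg

DIC = 2.95 mmol/kg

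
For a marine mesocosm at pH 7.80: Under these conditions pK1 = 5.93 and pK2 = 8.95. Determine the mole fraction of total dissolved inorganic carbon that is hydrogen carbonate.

α₁ = 0.922

α₁ = 1 / (1 + [H⁺]/K1 + K2/[H⁺]) = 1 / (1 + 10^-1.87 + 10^-1.15)
   = 1 / (1 + 0.013490 + 0.070795) = 1/1.0843 = 0.9223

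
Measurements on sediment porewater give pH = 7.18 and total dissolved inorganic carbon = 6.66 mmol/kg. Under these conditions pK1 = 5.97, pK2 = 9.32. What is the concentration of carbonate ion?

[CO3²⁻] = 0.0451 mmol/kg

α₂ = 1 / (1 + [H⁺]/K2 + [H⁺]²/(K1K2)) = 1 / (1 + 10^+2.14 + 10^+0.93)
   = 1 / (1 + 138.04 + 8.5114) = 1/147.55 = 0.006777
[CO3²⁻] = α₂ × DIC = 0.006777 × 6.66 = 0.0451 mmol/kg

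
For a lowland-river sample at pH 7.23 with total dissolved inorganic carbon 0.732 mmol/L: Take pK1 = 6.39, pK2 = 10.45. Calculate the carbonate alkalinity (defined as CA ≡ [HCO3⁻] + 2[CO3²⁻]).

CA = 0.640 mmol/L

CA = [HCO3⁻] + 2[CO3²⁻] = (α₁ + 2α₂)·DIC
At pH 7.23: [H⁺]/K1 = 10^-0.84 = 0.14454, K2/[H⁺] = 10^-3.22 = 0.00060256
α₁ = 1/(1 + 0.14454 + 0.00060256) = 1/1.1451 = 0.8733; α₂ = α₁·K2/[H⁺] = 0.0005262
α₁ + 2α₂ = 0.8743
CA = 0.8743 × 0.732 = 0.640 mmol/L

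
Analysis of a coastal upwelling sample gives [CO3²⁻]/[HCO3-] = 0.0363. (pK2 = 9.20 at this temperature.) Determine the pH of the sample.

pH = 7.76

From K2 = [H⁺][CO3²⁻]/[HCO3-]:  pH = pK2 + log₁₀([CO3²⁻]/[HCO3-])
log₁₀(0.0363) = -1.440
pH = 9.20 + (-1.440) = 7.76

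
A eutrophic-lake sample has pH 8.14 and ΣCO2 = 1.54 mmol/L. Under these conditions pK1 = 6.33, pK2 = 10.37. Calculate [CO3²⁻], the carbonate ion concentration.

α₂ = 1 / (1 + [H⁺]/K2 + [H⁺]²/(K1K2)) = 1 / (1 + 10^+2.23 + 10^+0.42)
   = 1 / (1 + 169.82 + 2.6303) = 1/173.45 = 0.005765
[CO3²⁻] = α₂ × DIC = 0.005765 × 1.54 = 0.00888 mmol/L = 8.88 μmol/L

[CO3²⁻] = 8.88 μmol/L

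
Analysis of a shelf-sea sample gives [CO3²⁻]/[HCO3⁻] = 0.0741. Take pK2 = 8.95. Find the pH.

pH = 7.82

From K2 = [H⁺][CO3²⁻]/[HCO3⁻]:  pH = pK2 + log₁₀([CO3²⁻]/[HCO3⁻])
log₁₀(0.0741) = -1.130
pH = 8.95 + (-1.130) = 7.82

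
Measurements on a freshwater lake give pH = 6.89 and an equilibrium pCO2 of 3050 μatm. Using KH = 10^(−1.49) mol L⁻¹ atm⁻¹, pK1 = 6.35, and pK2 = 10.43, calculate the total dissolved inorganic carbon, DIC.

DIC = 0.441 mmol/L

[CO2*] = KH · pCO2 = 10^(−1.49) × 3050×10^-6 = 9.870×10^-5 mol/L
α₀ = 1/(1 + K1/[H⁺] + K1K2/[H⁺]²) = 1/(1 + 10^+0.54 + 10^-3.00) = 0.2238
DIC = [CO2*]/α₀ = 9.870×10^-5 / 0.2238 = 0.441 mmol/L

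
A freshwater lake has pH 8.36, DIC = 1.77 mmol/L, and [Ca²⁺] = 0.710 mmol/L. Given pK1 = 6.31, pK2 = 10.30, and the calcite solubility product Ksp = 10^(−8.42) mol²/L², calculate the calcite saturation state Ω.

Ω = 3.72

α₂ = 1 / (1 + [H⁺]/K2 + [H⁺]²/(K1K2)) = 1 / (1 + 10^+1.94 + 10^-0.11)
   = 1 / (1 + 87.096 + 0.77625) = 1/88.873 = 0.01125
[CO3²⁻] = α₂ × DIC = 0.01125 × 1.77 = 0.01992 mmol/L = 19.92 μmol/L
Ksp = 10^(−8.42) = 3.802×10^-9
Ω = [Ca²⁺][CO3²⁻]/Ksp = (0.710×10^-3)(1.992×10^-5) / 3.802×10^-9 = 3.72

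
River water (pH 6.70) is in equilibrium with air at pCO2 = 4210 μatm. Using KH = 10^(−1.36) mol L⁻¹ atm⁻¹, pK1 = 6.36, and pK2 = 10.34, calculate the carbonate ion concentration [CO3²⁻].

[CO2*] = KH · pCO2 = 10^(−1.36) × 4210×10^-6 = 1.838×10^-4 mol/L
α₀ = 1/(1 + K1/[H⁺] + K1K2/[H⁺]²) = 1/(1 + 10^+0.34 + 10^-3.30) = 0.3137
DIC = [CO2*]/α₀ = 1.838×10^-4 / 0.3137 = 0.5859 mmol/L
[CO3²⁻] = α₂·DIC; α₂ = 0.0001572, so [CO3²⁻] = 0.0001572 × 0.5859 = 9.21×10^-5 mmol/L = 0.0921 μmol/L

[CO3²⁻] = 0.0921 μmol/L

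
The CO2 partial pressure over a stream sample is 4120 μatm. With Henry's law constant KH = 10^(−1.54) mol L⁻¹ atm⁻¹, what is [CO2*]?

KH = 10^(−1.54) = 2.884×10^-2 mol L⁻¹ atm⁻¹
[CO2*] = KH · pCO2 = 2.884×10^-2 × 4120×10^-6 atm = 1.19×10^-4 mol/L

[CO2*] = 119 μmol/L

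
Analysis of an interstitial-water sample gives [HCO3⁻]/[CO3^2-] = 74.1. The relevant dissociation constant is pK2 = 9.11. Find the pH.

From K2 = [H⁺][CO3^2-]/[HCO3⁻]:  pH = pK2 − log₁₀([HCO3⁻]/[CO3^2-])
log₁₀(74.1) = +1.870
pH = 9.11 − (+1.870) = 7.24

pH = 7.24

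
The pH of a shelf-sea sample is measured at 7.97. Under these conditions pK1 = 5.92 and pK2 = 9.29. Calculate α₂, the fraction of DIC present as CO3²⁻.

α₂ = 1 / (1 + [H⁺]/K2 + [H⁺]²/(K1K2)) = 1 / (1 + 10^+1.32 + 10^-0.73)
   = 1 / (1 + 20.893 + 0.18621) = 1/22.079 = 0.04529

α₂ = 0.0453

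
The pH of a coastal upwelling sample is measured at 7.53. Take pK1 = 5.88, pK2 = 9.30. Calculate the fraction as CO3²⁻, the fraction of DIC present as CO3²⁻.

α₂ = 1 / (1 + [H⁺]/K2 + [H⁺]²/(K1K2)) = 1 / (1 + 10^+1.77 + 10^+0.12)
   = 1 / (1 + 58.884 + 1.3183) = 1/61.203 = 0.01634

α₂ = 0.0163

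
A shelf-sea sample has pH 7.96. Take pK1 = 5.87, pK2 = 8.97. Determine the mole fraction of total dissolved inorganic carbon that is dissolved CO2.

α₀ = 0.00735

α₀ = 1 / (1 + K1/[H⁺] + K1K2/[H⁺]²) = 1 / (1 + 10^+2.09 + 10^+1.08)
   = 1 / (1 + 123.03 + 12.023) = 1/136.05 = 0.007350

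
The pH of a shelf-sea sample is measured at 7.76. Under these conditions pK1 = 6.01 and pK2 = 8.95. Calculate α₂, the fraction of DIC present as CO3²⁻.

α₂ = 1 / (1 + [H⁺]/K2 + [H⁺]²/(K1K2)) = 1 / (1 + 10^+1.19 + 10^-0.56)
   = 1 / (1 + 15.488 + 0.27542) = 1/16.764 = 0.05965

α₂ = 0.0597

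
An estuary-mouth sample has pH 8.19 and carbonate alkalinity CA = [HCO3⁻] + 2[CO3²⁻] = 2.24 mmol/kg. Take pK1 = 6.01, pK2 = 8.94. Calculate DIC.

CA = [HCO3⁻] + 2[CO3²⁻] = (α₁ + 2α₂)·DIC
At pH 8.19: [H⁺]/K1 = 10^-2.18 = 0.0066069, K2/[H⁺] = 10^-0.75 = 0.17783
α₁ = 1/(1 + 0.0066069 + 0.17783) = 1/1.1844 = 0.8443; α₂ = α₁·K2/[H⁺] = 0.1501
α₁ + 2α₂ = 1.1446
DIC = CA / (α₁ + 2α₂) = 2.24 / 1.1446 = 1.96 mmol/kg

DIC = 1.96 mmol/kg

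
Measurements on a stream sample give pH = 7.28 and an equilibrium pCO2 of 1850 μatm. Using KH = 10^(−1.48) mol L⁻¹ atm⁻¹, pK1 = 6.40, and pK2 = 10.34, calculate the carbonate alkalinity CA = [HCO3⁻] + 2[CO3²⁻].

CA = 0.466 mmol/L

[CO2*] = KH · pCO2 = 10^(−1.48) × 1850×10^-6 = 6.126×10^-5 mol/L
α₀ = 1/(1 + K1/[H⁺] + K1K2/[H⁺]²) = 1/(1 + 10^+0.88 + 10^-2.18) = 0.1164
DIC = [CO2*]/α₀ = 6.126×10^-5 / 0.1164 = 0.5264 mmol/L
CA = (α₁ + 2α₂)·DIC = (0.8828 + 2×0.0007689) × 0.5264 = 0.466 mmol/L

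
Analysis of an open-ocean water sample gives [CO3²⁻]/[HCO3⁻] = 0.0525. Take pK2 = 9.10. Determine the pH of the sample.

pH = 7.82

From K2 = [H⁺][CO3²⁻]/[HCO3⁻]:  pH = pK2 + log₁₀([CO3²⁻]/[HCO3⁻])
log₁₀(0.0525) = -1.280
pH = 9.10 + (-1.280) = 7.82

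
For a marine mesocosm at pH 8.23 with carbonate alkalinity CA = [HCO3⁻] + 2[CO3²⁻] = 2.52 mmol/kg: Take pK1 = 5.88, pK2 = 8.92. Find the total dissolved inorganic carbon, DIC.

CA = [HCO3⁻] + 2[CO3²⁻] = (α₁ + 2α₂)·DIC
At pH 8.23: [H⁺]/K1 = 10^-2.35 = 0.0044668, K2/[H⁺] = 10^-0.69 = 0.20417
α₁ = 1/(1 + 0.0044668 + 0.20417) = 1/1.2086 = 0.8274; α₂ = α₁·K2/[H⁺] = 0.1689
α₁ + 2α₂ = 1.1652
DIC = CA / (α₁ + 2α₂) = 2.52 / 1.1652 = 2.16 mmol/kg

DIC = 2.16 mmol/kg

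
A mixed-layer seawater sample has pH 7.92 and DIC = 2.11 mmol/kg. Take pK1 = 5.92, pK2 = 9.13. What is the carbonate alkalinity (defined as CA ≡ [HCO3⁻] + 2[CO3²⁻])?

CA = 2.21 mmol/kg

CA = [HCO3⁻] + 2[CO3²⁻] = (α₁ + 2α₂)·DIC
At pH 7.92: [H⁺]/K1 = 10^-2.00 = 0.010000, K2/[H⁺] = 10^-1.21 = 0.061660
α₁ = 1/(1 + 0.010000 + 0.061660) = 1/1.0717 = 0.9331; α₂ = α₁·K2/[H⁺] = 0.05754
α₁ + 2α₂ = 1.0482
CA = 1.0482 × 2.11 = 2.21 mmol/kg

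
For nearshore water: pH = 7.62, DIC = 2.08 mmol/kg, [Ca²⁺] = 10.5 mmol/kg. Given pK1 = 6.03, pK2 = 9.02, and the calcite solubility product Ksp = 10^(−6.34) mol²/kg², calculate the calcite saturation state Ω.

α₂ = 1 / (1 + [H⁺]/K2 + [H⁺]²/(K1K2)) = 1 / (1 + 10^+1.40 + 10^-0.19)
   = 1 / (1 + 25.119 + 0.64565) = 1/26.765 = 0.03736
[CO3²⁻] = α₂ × DIC = 0.03736 × 2.08 = 0.07771 mmol/kg
Ksp = 10^(−6.34) = 4.571×10^-7
Ω = [Ca²⁺][CO3²⁻]/Ksp = (10.5×10^-3)(7.771×10^-5) / 4.571×10^-7 = 1.79

Ω = 1.79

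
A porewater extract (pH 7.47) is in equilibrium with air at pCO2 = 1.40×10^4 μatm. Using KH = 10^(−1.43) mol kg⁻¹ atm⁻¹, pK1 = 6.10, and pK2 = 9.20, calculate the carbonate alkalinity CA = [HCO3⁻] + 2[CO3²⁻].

[CO2*] = KH · pCO2 = 10^(−1.43) × 1.40×10^4×10^-6 = 5.201×10^-4 mol/kg
α₀ = 1/(1 + K1/[H⁺] + K1K2/[H⁺]²) = 1/(1 + 10^+1.37 + 10^-0.36) = 0.04019
DIC = [CO2*]/α₀ = 5.201×10^-4 / 0.04019 = 12.94 mmol/kg
CA = (α₁ + 2α₂)·DIC = (0.9423 + 2×0.01755) × 12.94 = 12.6 mmol/kg

CA = 12.6 mmol/kg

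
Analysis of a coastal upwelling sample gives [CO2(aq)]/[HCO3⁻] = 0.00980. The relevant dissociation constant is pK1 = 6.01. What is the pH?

pH = 8.02

From K1 = [H⁺][HCO3⁻]/[CO2(aq)]:  pH = pK1 − log₁₀([CO2(aq)]/[HCO3⁻])
log₁₀(0.00980) = -2.009
pH = 6.01 − (-2.009) = 8.02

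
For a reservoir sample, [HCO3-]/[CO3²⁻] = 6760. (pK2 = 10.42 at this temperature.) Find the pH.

From K2 = [H⁺][CO3²⁻]/[HCO3-]:  pH = pK2 − log₁₀([HCO3-]/[CO3²⁻])
log₁₀(6760) = +3.830
pH = 10.42 − (+3.830) = 6.59

pH = 6.59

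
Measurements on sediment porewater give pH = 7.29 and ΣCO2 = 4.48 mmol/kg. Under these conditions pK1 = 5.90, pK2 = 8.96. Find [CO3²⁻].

α₂ = 1 / (1 + [H⁺]/K2 + [H⁺]²/(K1K2)) = 1 / (1 + 10^+1.67 + 10^+0.28)
   = 1 / (1 + 46.774 + 1.9055) = 1/49.679 = 0.02013
[CO3²⁻] = α₂ × DIC = 0.02013 × 4.48 = 0.0902 mmol/kg

[CO3²⁻] = 0.0902 mmol/kg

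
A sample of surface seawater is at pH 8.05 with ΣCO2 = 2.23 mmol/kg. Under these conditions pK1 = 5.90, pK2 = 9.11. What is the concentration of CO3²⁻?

[CO3²⁻] = 0.178 mmol/kg

α₂ = 1 / (1 + [H⁺]/K2 + [H⁺]²/(K1K2)) = 1 / (1 + 10^+1.06 + 10^-1.09)
   = 1 / (1 + 11.482 + 0.081283) = 1/12.563 = 0.07960
[CO3²⁻] = α₂ × DIC = 0.07960 × 2.23 = 0.178 mmol/kg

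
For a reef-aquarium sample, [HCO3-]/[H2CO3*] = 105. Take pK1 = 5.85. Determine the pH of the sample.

pH = 7.87

From K1 = [H⁺][HCO3-]/[H2CO3*]:  pH = pK1 + log₁₀([HCO3-]/[H2CO3*])
log₁₀(105) = +2.021
pH = 5.85 + (+2.021) = 7.87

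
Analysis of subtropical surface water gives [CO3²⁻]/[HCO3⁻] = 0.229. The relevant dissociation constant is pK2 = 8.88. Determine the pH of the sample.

From K2 = [H⁺][CO3²⁻]/[HCO3⁻]:  pH = pK2 + log₁₀([CO3²⁻]/[HCO3⁻])
log₁₀(0.229) = -0.640
pH = 8.88 + (-0.640) = 8.24

pH = 8.24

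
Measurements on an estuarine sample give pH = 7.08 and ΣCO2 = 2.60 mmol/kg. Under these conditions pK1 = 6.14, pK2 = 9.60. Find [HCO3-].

[HCO3⁻] = 2.33 mmol/kg

α₁ = 1 / (1 + [H⁺]/K1 + K2/[H⁺]) = 1 / (1 + 10^-0.94 + 10^-2.52)
   = 1 / (1 + 0.11482 + 0.0030200) = 1/1.1178 = 0.8946
[HCO3⁻] = α₁ × DIC = 0.8946 × 2.60 = 2.33 mmol/kg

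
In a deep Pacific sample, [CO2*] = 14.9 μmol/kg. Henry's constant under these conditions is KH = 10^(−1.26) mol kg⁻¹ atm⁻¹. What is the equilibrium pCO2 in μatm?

KH = 10^(−1.26) = 5.495×10^-2 mol kg⁻¹ atm⁻¹
pCO2 = [CO2*]/KH = 14.9×10^-6 / 5.495×10^-2 = 2.71×10^-4 atm = 271 μatm

pCO2 = 271 μatm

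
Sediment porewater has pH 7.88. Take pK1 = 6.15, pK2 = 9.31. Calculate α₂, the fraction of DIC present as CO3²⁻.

α₂ = 1 / (1 + [H⁺]/K2 + [H⁺]²/(K1K2)) = 1 / (1 + 10^+1.43 + 10^-0.30)
   = 1 / (1 + 26.915 + 0.50119) = 1/28.417 = 0.03519

α₂ = 0.0352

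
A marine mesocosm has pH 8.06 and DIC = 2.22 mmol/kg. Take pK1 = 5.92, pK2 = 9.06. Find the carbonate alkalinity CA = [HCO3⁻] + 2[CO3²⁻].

CA = [HCO3⁻] + 2[CO3²⁻] = (α₁ + 2α₂)·DIC
At pH 8.06: [H⁺]/K1 = 10^-2.14 = 0.0072444, K2/[H⁺] = 10^-1.00 = 0.10000
α₁ = 1/(1 + 0.0072444 + 0.10000) = 1/1.1072 = 0.9031; α₂ = α₁·K2/[H⁺] = 0.09031
α₁ + 2α₂ = 1.0838
CA = 1.0838 × 2.22 = 2.41 mmol/kg

CA = 2.41 mmol/kg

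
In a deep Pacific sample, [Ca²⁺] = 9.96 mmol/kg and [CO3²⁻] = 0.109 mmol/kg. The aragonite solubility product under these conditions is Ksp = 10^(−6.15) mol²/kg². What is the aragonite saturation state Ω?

Ω = 1.53

Ksp = 10^(−6.15) = 7.079×10^-7
Ω = [Ca²⁺][CO3²⁻]/Ksp = (9.96×10^-3)(0.109×10^-3) / 7.079×10^-7 = 1.53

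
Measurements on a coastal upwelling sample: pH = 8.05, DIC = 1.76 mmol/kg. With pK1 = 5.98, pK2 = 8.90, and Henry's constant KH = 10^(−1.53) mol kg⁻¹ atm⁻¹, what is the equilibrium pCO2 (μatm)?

pCO2 = 441 μatm

α₀ = 1 / (1 + K1/[H⁺] + K1K2/[H⁺]²) = 1 / (1 + 10^+2.07 + 10^+1.22)
   = 1 / (1 + 117.49 + 16.596) = 1/135.09 = 0.007403
[CO2*] = α₀ × DIC = 0.007403 × 1.76 = 0.01303 mmol/kg = 13.03 μmol/kg
pCO2 = [CO2*]/KH = 1.303×10^-5 / 2.951×10^-2 = 441 μatm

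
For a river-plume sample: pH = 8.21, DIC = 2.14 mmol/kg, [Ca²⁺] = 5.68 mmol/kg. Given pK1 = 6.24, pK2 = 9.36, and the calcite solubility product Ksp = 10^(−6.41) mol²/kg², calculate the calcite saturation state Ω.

α₂ = 1 / (1 + [H⁺]/K2 + [H⁺]²/(K1K2)) = 1 / (1 + 10^+1.15 + 10^-0.82)
   = 1 / (1 + 14.125 + 0.15136) = 1/15.277 = 0.06546
[CO3²⁻] = α₂ × DIC = 0.06546 × 2.14 = 0.1401 mmol/kg
Ksp = 10^(−6.41) = 3.890×10^-7
Ω = [Ca²⁺][CO3²⁻]/Ksp = (5.68×10^-3)(1.401×10^-4) / 3.890×10^-7 = 2.05

Ω = 2.05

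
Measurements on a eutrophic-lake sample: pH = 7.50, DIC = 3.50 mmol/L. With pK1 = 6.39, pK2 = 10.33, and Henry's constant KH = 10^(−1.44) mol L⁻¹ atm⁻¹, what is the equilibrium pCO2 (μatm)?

pCO2 = 6930 μatm

α₀ = 1 / (1 + K1/[H⁺] + K1K2/[H⁺]²) = 1 / (1 + 10^+1.11 + 10^-1.72)
   = 1 / (1 + 12.882 + 0.019055) = 1/13.902 = 0.07193
[CO2*] = α₀ × DIC = 0.07193 × 3.50 = 0.2518 mmol/L
pCO2 = [CO2*]/KH = 2.518×10^-4 / 3.631×10^-2 = 6930 μatm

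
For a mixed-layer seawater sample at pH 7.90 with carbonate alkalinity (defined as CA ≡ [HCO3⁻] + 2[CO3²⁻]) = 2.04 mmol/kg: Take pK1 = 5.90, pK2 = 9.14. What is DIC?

CA = [HCO3⁻] + 2[CO3²⁻] = (α₁ + 2α₂)·DIC
At pH 7.90: [H⁺]/K1 = 10^-2.00 = 0.010000, K2/[H⁺] = 10^-1.24 = 0.057544
α₁ = 1/(1 + 0.010000 + 0.057544) = 1/1.0675 = 0.9367; α₂ = α₁·K2/[H⁺] = 0.05390
α₁ + 2α₂ = 1.0445
DIC = CA / (α₁ + 2α₂) = 2.04 / 1.0445 = 1.95 mmol/kg

DIC = 1.95 mmol/kg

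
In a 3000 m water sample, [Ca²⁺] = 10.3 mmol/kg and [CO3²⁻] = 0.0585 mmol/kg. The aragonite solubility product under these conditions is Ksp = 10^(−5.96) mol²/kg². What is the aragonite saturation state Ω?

Ω = 0.550

Ksp = 10^(−5.96) = 1.096×10^-6
Ω = [Ca²⁺][CO3²⁻]/Ksp = (10.3×10^-3)(0.0585×10^-3) / 1.096×10^-6 = 0.550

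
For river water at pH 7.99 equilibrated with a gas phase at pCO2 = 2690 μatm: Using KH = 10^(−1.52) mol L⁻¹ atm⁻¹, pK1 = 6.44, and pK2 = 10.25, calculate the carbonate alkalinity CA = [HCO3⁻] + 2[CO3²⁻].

[CO2*] = KH · pCO2 = 10^(−1.52) × 2690×10^-6 = 8.124×10^-5 mol/L
α₀ = 1/(1 + K1/[H⁺] + K1K2/[H⁺]²) = 1/(1 + 10^+1.55 + 10^-0.71) = 0.02727
DIC = [CO2*]/α₀ = 8.124×10^-5 / 0.02727 = 2.979 mmol/L
CA = (α₁ + 2α₂)·DIC = (0.9674 + 2×0.005316) × 2.979 = 2.91 mmol/L

CA = 2.91 mmol/L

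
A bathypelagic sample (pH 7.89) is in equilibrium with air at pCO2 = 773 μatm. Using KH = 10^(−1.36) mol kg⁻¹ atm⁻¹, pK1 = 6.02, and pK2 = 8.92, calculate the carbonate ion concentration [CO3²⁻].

[CO2*] = KH · pCO2 = 10^(−1.36) × 773×10^-6 = 3.374×10^-5 mol/kg
α₀ = 1/(1 + K1/[H⁺] + K1K2/[H⁺]²) = 1/(1 + 10^+1.87 + 10^+0.84) = 0.01219
DIC = [CO2*]/α₀ = 3.374×10^-5 / 0.01219 = 2.769 mmol/kg
[CO3²⁻] = α₂·DIC; α₂ = 0.08432, so [CO3²⁻] = 0.08432 × 2.769 = 0.233 mmol/kg

[CO3²⁻] = 0.233 mmol/kg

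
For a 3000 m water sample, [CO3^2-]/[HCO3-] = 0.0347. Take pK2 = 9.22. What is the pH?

pH = 7.76

From K2 = [H⁺][CO3^2-]/[HCO3-]:  pH = pK2 + log₁₀([CO3^2-]/[HCO3-])
log₁₀(0.0347) = -1.460
pH = 9.22 + (-1.460) = 7.76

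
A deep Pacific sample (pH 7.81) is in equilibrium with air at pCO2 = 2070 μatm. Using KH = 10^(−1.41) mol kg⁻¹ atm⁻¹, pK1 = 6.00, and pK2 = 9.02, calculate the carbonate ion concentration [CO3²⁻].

[CO3²⁻] = 0.321 mmol/kg

[CO2*] = KH · pCO2 = 10^(−1.41) × 2070×10^-6 = 8.053×10^-5 mol/kg
α₀ = 1/(1 + K1/[H⁺] + K1K2/[H⁺]²) = 1/(1 + 10^+1.81 + 10^+0.60) = 0.01438
DIC = [CO2*]/α₀ = 8.053×10^-5 / 0.01438 = 5.601 mmol/kg
[CO3²⁻] = α₂·DIC; α₂ = 0.05724, so [CO3²⁻] = 0.05724 × 5.601 = 0.321 mmol/kg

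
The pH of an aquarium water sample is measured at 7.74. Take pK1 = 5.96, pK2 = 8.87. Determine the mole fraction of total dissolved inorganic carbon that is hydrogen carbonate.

α₁ = 0.917

α₁ = 1 / (1 + [H⁺]/K1 + K2/[H⁺]) = 1 / (1 + 10^-1.78 + 10^-1.13)
   = 1 / (1 + 0.016596 + 0.074131) = 1/1.0907 = 0.9168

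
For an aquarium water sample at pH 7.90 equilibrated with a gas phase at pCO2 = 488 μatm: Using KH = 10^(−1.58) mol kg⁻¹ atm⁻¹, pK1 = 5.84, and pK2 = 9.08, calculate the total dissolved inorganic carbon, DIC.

[CO2*] = KH · pCO2 = 10^(−1.58) × 488×10^-6 = 1.284×10^-5 mol/kg
α₀ = 1/(1 + K1/[H⁺] + K1K2/[H⁺]²) = 1/(1 + 10^+2.06 + 10^+0.88) = 0.008104
DIC = [CO2*]/α₀ = 1.284×10^-5 / 0.008104 = 1.58 mmol/kg

DIC = 1.58 mmol/kg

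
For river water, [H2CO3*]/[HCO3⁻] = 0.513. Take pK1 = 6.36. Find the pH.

pH = 6.65

From K1 = [H⁺][HCO3⁻]/[H2CO3*]:  pH = pK1 − log₁₀([H2CO3*]/[HCO3⁻])
log₁₀(0.513) = -0.290
pH = 6.36 − (-0.290) = 6.65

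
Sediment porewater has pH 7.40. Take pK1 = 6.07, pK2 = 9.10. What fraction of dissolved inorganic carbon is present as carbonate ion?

α₂ = 0.0187

α₂ = 1 / (1 + [H⁺]/K2 + [H⁺]²/(K1K2)) = 1 / (1 + 10^+1.70 + 10^+0.37)
   = 1 / (1 + 50.119 + 2.3442) = 1/53.463 = 0.01870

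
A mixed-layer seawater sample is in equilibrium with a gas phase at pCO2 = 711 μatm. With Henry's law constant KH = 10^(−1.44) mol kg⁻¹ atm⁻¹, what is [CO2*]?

[CO2*] = 25.8 μmol/kg

KH = 10^(−1.44) = 3.631×10^-2 mol kg⁻¹ atm⁻¹
[CO2*] = KH · pCO2 = 3.631×10^-2 × 711×10^-6 atm = 2.58×10^-5 mol/kg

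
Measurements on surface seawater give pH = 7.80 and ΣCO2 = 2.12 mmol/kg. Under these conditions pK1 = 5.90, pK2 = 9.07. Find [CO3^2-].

[CO3²⁻] = 0.107 mmol/kg

α₂ = 1 / (1 + [H⁺]/K2 + [H⁺]²/(K1K2)) = 1 / (1 + 10^+1.27 + 10^-0.63)
   = 1 / (1 + 18.621 + 0.23442) = 1/19.855 = 0.05036
[CO3²⁻] = α₂ × DIC = 0.05036 × 2.12 = 0.107 mmol/kg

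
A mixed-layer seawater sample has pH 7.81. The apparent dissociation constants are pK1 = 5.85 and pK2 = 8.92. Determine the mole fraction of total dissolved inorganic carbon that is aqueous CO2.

α₀ = 1 / (1 + K1/[H⁺] + K1K2/[H⁺]²) = 1 / (1 + 10^+1.96 + 10^+0.85)
   = 1 / (1 + 91.201 + 7.0795) = 1/99.281 = 0.01007

α₀ = 0.0101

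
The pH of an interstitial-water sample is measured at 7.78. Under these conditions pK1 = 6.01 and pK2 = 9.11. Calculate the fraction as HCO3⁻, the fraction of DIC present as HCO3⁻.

α₁ = 1 / (1 + [H⁺]/K1 + K2/[H⁺]) = 1 / (1 + 10^-1.77 + 10^-1.33)
   = 1 / (1 + 0.016982 + 0.046774) = 1/1.0638 = 0.9401

α₁ = 0.940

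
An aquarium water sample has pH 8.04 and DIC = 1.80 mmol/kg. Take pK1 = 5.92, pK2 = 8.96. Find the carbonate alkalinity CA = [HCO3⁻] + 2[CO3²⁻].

CA = 1.98 mmol/kg

CA = [HCO3⁻] + 2[CO3²⁻] = (α₁ + 2α₂)·DIC
At pH 8.04: [H⁺]/K1 = 10^-2.12 = 0.0075858, K2/[H⁺] = 10^-0.92 = 0.12023
α₁ = 1/(1 + 0.0075858 + 0.12023) = 1/1.1278 = 0.8867; α₂ = α₁·K2/[H⁺] = 0.1066
α₁ + 2α₂ = 1.0999
CA = 1.0999 × 1.80 = 1.98 mmol/kg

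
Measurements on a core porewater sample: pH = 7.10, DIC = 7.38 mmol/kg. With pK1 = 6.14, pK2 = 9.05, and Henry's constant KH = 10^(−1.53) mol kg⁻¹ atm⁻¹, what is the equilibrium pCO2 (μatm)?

α₀ = 1 / (1 + K1/[H⁺] + K1K2/[H⁺]²) = 1 / (1 + 10^+0.96 + 10^-0.99)
   = 1 / (1 + 9.1201 + 0.10233) = 1/10.222 = 0.09782
[CO2*] = α₀ × DIC = 0.09782 × 7.38 = 0.7219 mmol/kg
pCO2 = [CO2*]/KH = 7.219×10^-4 / 2.951×10^-2 = 2.45×10^4 μatm

pCO2 = 2.45×10^4 μatm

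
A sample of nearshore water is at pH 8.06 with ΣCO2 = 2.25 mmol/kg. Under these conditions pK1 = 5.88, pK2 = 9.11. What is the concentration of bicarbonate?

α₁ = 1 / (1 + [H⁺]/K1 + K2/[H⁺]) = 1 / (1 + 10^-2.18 + 10^-1.05)
   = 1 / (1 + 0.0066069 + 0.089125) = 1/1.0957 = 0.9126
[HCO3⁻] = α₁ × DIC = 0.9126 × 2.25 = 2.05 mmol/kg

[HCO3⁻] = 2.05 mmol/kg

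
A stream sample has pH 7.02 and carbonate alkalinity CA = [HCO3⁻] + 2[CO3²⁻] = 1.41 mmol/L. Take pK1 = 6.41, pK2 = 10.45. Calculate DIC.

CA = [HCO3⁻] + 2[CO3²⁻] = (α₁ + 2α₂)·DIC
At pH 7.02: [H⁺]/K1 = 10^-0.61 = 0.24547, K2/[H⁺] = 10^-3.43 = 0.00037154
α₁ = 1/(1 + 0.24547 + 0.00037154) = 1/1.2458 = 0.8027; α₂ = α₁·K2/[H⁺] = 0.0002982
α₁ + 2α₂ = 0.8033
DIC = CA / (α₁ + 2α₂) = 1.41 / 0.8033 = 1.76 mmol/L

DIC = 1.76 mmol/L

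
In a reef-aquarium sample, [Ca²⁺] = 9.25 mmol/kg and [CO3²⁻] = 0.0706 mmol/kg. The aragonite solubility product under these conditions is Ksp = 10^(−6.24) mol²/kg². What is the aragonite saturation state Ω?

Ω = 1.13

Ksp = 10^(−6.24) = 5.754×10^-7
Ω = [Ca²⁺][CO3²⁻]/Ksp = (9.25×10^-3)(0.0706×10^-3) / 5.754×10^-7 = 1.13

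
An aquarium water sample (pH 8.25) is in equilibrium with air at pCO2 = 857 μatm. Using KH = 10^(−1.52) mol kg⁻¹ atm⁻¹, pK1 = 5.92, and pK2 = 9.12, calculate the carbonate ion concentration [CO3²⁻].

[CO3²⁻] = 0.746 mmol/kg

[CO2*] = KH · pCO2 = 10^(−1.52) × 857×10^-6 = 2.588×10^-5 mol/kg
α₀ = 1/(1 + K1/[H⁺] + K1K2/[H⁺]²) = 1/(1 + 10^+2.33 + 10^+1.46) = 0.004104
DIC = [CO2*]/α₀ = 2.588×10^-5 / 0.004104 = 6.306 mmol/kg
[CO3²⁻] = α₂·DIC; α₂ = 0.1184, so [CO3²⁻] = 0.1184 × 6.306 = 0.746 mmol/kg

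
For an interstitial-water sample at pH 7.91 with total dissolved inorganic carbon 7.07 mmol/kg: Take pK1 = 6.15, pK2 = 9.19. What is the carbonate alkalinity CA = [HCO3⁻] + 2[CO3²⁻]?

CA = 7.30 mmol/kg

CA = [HCO3⁻] + 2[CO3²⁻] = (α₁ + 2α₂)·DIC
At pH 7.91: [H⁺]/K1 = 10^-1.76 = 0.017378, K2/[H⁺] = 10^-1.28 = 0.052481
α₁ = 1/(1 + 0.017378 + 0.052481) = 1/1.0699 = 0.9347; α₂ = α₁·K2/[H⁺] = 0.04905
α₁ + 2α₂ = 1.0328
CA = 1.0328 × 7.07 = 7.30 mmol/kg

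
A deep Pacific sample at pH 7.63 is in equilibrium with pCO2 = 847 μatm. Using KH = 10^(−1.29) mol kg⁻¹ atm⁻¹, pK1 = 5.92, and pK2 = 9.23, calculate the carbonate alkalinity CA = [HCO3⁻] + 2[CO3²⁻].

CA = 2.34 mmol/kg

[CO2*] = KH · pCO2 = 10^(−1.29) × 847×10^-6 = 4.344×10^-5 mol/kg
α₀ = 1/(1 + K1/[H⁺] + K1K2/[H⁺]²) = 1/(1 + 10^+1.71 + 10^+0.11) = 0.01867
DIC = [CO2*]/α₀ = 4.344×10^-5 / 0.01867 = 2.327 mmol/kg
CA = (α₁ + 2α₂)·DIC = (0.9573 + 2×0.02405) × 2.327 = 2.34 mmol/kg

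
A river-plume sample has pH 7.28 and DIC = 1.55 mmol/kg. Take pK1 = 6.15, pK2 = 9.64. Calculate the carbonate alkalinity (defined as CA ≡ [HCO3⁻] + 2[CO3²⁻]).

CA = 1.45 mmol/kg

CA = [HCO3⁻] + 2[CO3²⁻] = (α₁ + 2α₂)·DIC
At pH 7.28: [H⁺]/K1 = 10^-1.13 = 0.074131, K2/[H⁺] = 10^-2.36 = 0.0043652
α₁ = 1/(1 + 0.074131 + 0.0043652) = 1/1.0785 = 0.9272; α₂ = α₁·K2/[H⁺] = 0.004047
α₁ + 2α₂ = 0.9353
CA = 0.9353 × 1.55 = 1.45 mmol/kg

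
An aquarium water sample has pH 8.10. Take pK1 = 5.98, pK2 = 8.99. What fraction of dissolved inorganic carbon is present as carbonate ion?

α₂ = 1 / (1 + [H⁺]/K2 + [H⁺]²/(K1K2)) = 1 / (1 + 10^+0.89 + 10^-1.23)
   = 1 / (1 + 7.7625 + 0.058884) = 1/8.8214 = 0.1134

α₂ = 0.113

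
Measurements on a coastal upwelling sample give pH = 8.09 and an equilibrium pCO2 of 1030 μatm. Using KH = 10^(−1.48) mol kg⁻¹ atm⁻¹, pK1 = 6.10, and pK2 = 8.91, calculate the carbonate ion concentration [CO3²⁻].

[CO3²⁻] = 0.504 mmol/kg

[CO2*] = KH · pCO2 = 10^(−1.48) × 1030×10^-6 = 3.411×10^-5 mol/kg
α₀ = 1/(1 + K1/[H⁺] + K1K2/[H⁺]²) = 1/(1 + 10^+1.99 + 10^+1.17) = 0.008809
DIC = [CO2*]/α₀ = 3.411×10^-5 / 0.008809 = 3.872 mmol/kg
[CO3²⁻] = α₂·DIC; α₂ = 0.1303, so [CO3²⁻] = 0.1303 × 3.872 = 0.504 mmol/kg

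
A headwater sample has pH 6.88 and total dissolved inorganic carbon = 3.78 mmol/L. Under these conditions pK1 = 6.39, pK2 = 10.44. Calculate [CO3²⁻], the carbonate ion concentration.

[CO3²⁻] = 0.786 μmol/L

α₂ = 1 / (1 + [H⁺]/K2 + [H⁺]²/(K1K2)) = 1 / (1 + 10^+3.56 + 10^+3.07)
   = 1 / (1 + 3630.8 + 1174.9) = 1/4806.7 = 0.0002080
[CO3²⁻] = α₂ × DIC = 0.0002080 × 3.78 = 0.000786 mmol/L = 0.786 μmol/L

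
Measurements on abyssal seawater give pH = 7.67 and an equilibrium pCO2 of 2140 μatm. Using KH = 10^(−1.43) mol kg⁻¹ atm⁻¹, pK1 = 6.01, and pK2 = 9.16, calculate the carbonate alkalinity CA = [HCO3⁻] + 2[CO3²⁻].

[CO2*] = KH · pCO2 = 10^(−1.43) × 2140×10^-6 = 7.951×10^-5 mol/kg
α₀ = 1/(1 + K1/[H⁺] + K1K2/[H⁺]²) = 1/(1 + 10^+1.66 + 10^+0.17) = 0.02075
DIC = [CO2*]/α₀ = 7.951×10^-5 / 0.02075 = 3.831 mmol/kg
CA = (α₁ + 2α₂)·DIC = (0.9486 + 2×0.03069) × 3.831 = 3.87 mmol/kg

CA = 3.87 mmol/kg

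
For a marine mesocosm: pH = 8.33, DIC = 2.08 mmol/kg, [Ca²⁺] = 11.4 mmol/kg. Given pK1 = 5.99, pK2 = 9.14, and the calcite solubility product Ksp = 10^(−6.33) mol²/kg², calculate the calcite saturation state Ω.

Ω = 6.77

α₂ = 1 / (1 + [H⁺]/K2 + [H⁺]²/(K1K2)) = 1 / (1 + 10^+0.81 + 10^-1.53)
   = 1 / (1 + 6.4565 + 0.029512) = 1/7.4861 = 0.1336
[CO3²⁻] = α₂ × DIC = 0.1336 × 2.08 = 0.2778 mmol/kg
Ksp = 10^(−6.33) = 4.677×10^-7
Ω = [Ca²⁺][CO3²⁻]/Ksp = (11.4×10^-3)(2.778×10^-4) / 4.677×10^-7 = 6.77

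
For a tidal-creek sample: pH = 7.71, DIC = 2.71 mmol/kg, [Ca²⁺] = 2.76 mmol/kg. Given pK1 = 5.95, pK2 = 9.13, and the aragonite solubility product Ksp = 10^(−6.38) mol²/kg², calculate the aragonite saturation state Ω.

Ω = 0.646

α₂ = 1 / (1 + [H⁺]/K2 + [H⁺]²/(K1K2)) = 1 / (1 + 10^+1.42 + 10^-0.34)
   = 1 / (1 + 26.303 + 0.45709) = 1/27.760 = 0.03602
[CO3²⁻] = α₂ × DIC = 0.03602 × 2.71 = 0.09762 mmol/kg
Ksp = 10^(−6.38) = 4.169×10^-7
Ω = [Ca²⁺][CO3²⁻]/Ksp = (2.76×10^-3)(9.762×10^-5) / 4.169×10^-7 = 0.646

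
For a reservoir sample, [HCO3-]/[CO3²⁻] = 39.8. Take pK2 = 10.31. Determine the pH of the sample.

pH = 8.71

From K2 = [H⁺][CO3²⁻]/[HCO3-]:  pH = pK2 − log₁₀([HCO3-]/[CO3²⁻])
log₁₀(39.8) = +1.600
pH = 10.31 − (+1.600) = 8.71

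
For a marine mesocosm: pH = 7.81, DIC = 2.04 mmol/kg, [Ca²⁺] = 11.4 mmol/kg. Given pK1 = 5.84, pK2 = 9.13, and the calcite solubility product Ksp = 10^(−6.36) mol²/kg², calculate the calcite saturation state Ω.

α₂ = 1 / (1 + [H⁺]/K2 + [H⁺]²/(K1K2)) = 1 / (1 + 10^+1.32 + 10^-0.65)
   = 1 / (1 + 20.893 + 0.22387) = 1/22.117 = 0.04521
[CO3²⁻] = α₂ × DIC = 0.04521 × 2.04 = 0.09224 mmol/kg
Ksp = 10^(−6.36) = 4.365×10^-7
Ω = [Ca²⁺][CO3²⁻]/Ksp = (11.4×10^-3)(9.224×10^-5) / 4.365×10^-7 = 2.41

Ω = 2.41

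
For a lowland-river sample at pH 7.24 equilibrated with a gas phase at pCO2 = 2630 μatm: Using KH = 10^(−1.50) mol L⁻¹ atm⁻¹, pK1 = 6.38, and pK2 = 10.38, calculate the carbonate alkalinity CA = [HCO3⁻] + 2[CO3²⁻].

CA = 0.603 mmol/L

[CO2*] = KH · pCO2 = 10^(−1.50) × 2630×10^-6 = 8.317×10^-5 mol/L
α₀ = 1/(1 + K1/[H⁺] + K1K2/[H⁺]²) = 1/(1 + 10^+0.86 + 10^-2.28) = 0.1212
DIC = [CO2*]/α₀ = 8.317×10^-5 / 0.1212 = 0.6861 mmol/L
CA = (α₁ + 2α₂)·DIC = (0.8781 + 2×0.0006362) × 0.6861 = 0.603 mmol/L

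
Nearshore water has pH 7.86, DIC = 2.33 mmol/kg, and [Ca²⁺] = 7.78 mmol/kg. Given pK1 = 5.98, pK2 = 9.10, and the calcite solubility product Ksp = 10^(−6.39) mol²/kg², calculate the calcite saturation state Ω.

Ω = 2.39

α₂ = 1 / (1 + [H⁺]/K2 + [H⁺]²/(K1K2)) = 1 / (1 + 10^+1.24 + 10^-0.64)
   = 1 / (1 + 17.378 + 0.22909) = 1/18.607 = 0.05374
[CO3²⁻] = α₂ × DIC = 0.05374 × 2.33 = 0.1252 mmol/kg
Ksp = 10^(−6.39) = 4.074×10^-7
Ω = [Ca²⁺][CO3²⁻]/Ksp = (7.78×10^-3)(1.252×10^-4) / 4.074×10^-7 = 2.39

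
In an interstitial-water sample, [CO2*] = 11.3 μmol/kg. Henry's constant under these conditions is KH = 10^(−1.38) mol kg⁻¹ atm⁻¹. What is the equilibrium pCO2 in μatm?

pCO2 = 271 μatm

KH = 10^(−1.38) = 4.169×10^-2 mol kg⁻¹ atm⁻¹
pCO2 = [CO2*]/KH = 11.3×10^-6 / 4.169×10^-2 = 2.71×10^-4 atm = 271 μatm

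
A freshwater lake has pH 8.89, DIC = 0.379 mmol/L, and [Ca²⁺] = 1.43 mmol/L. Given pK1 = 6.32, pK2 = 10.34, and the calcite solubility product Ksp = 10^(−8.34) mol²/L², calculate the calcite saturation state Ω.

Ω = 4.05

α₂ = 1 / (1 + [H⁺]/K2 + [H⁺]²/(K1K2)) = 1 / (1 + 10^+1.45 + 10^-1.12)
   = 1 / (1 + 28.184 + 0.075858) = 1/29.260 = 0.03418
[CO3²⁻] = α₂ × DIC = 0.03418 × 0.379 = 0.01295 mmol/L = 12.95 μmol/L
Ksp = 10^(−8.34) = 4.571×10^-9
Ω = [Ca²⁺][CO3²⁻]/Ksp = (1.43×10^-3)(1.295×10^-5) / 4.571×10^-9 = 4.05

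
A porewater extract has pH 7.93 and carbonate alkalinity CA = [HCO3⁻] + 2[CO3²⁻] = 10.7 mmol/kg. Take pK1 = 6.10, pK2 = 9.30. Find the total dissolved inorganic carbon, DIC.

CA = [HCO3⁻] + 2[CO3²⁻] = (α₁ + 2α₂)·DIC
At pH 7.93: [H⁺]/K1 = 10^-1.83 = 0.014791, K2/[H⁺] = 10^-1.37 = 0.042658
α₁ = 1/(1 + 0.014791 + 0.042658) = 1/1.0574 = 0.9457; α₂ = α₁·K2/[H⁺] = 0.04034
α₁ + 2α₂ = 1.0264
DIC = CA / (α₁ + 2α₂) = 10.7 / 1.0264 = 10.4 mmol/kg

DIC = 10.4 mmol/kg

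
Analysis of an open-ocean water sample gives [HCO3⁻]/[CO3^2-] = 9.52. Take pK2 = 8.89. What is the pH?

From K2 = [H⁺][CO3^2-]/[HCO3⁻]:  pH = pK2 − log₁₀([HCO3⁻]/[CO3^2-])
log₁₀(9.52) = +0.979
pH = 8.89 − (+0.979) = 7.91

pH = 7.91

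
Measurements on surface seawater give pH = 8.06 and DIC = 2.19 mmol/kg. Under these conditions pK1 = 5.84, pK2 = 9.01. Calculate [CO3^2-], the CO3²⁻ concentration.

[CO3²⁻] = 0.220 mmol/kg

α₂ = 1 / (1 + [H⁺]/K2 + [H⁺]²/(K1K2)) = 1 / (1 + 10^+0.95 + 10^-1.27)
   = 1 / (1 + 8.9125 + 0.053703) = 1/9.9662 = 0.1003
[CO3²⁻] = α₂ × DIC = 0.1003 × 2.19 = 0.220 mmol/kg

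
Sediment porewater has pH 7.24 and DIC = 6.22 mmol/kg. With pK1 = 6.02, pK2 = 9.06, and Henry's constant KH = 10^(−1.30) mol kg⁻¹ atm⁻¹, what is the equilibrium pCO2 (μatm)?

pCO2 = 6950 μatm

α₀ = 1 / (1 + K1/[H⁺] + K1K2/[H⁺]²) = 1 / (1 + 10^+1.22 + 10^-0.60)
   = 1 / (1 + 16.596 + 0.25119) = 1/17.847 = 0.05603
[CO2*] = α₀ × DIC = 0.05603 × 6.22 = 0.3485 mmol/kg
pCO2 = [CO2*]/KH = 3.485×10^-4 / 5.012×10^-2 = 6950 μatm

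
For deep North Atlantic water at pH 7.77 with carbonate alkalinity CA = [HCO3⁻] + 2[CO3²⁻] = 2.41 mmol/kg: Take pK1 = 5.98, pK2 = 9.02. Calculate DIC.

CA = [HCO3⁻] + 2[CO3²⁻] = (α₁ + 2α₂)·DIC
At pH 7.77: [H⁺]/K1 = 10^-1.79 = 0.016218, K2/[H⁺] = 10^-1.25 = 0.056234
α₁ = 1/(1 + 0.016218 + 0.056234) = 1/1.0725 = 0.9324; α₂ = α₁·K2/[H⁺] = 0.05244
α₁ + 2α₂ = 1.0373
DIC = CA / (α₁ + 2α₂) = 2.41 / 1.0373 = 2.32 mmol/kg

DIC = 2.32 mmol/kg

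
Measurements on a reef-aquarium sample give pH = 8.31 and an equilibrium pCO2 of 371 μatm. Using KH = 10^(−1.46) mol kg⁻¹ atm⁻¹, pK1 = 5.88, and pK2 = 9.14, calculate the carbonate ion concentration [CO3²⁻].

[CO3²⁻] = 0.512 mmol/kg

[CO2*] = KH · pCO2 = 10^(−1.46) × 371×10^-6 = 1.286×10^-5 mol/kg
α₀ = 1/(1 + K1/[H⁺] + K1K2/[H⁺]²) = 1/(1 + 10^+2.43 + 10^+1.60) = 0.003226
DIC = [CO2*]/α₀ = 1.286×10^-5 / 0.003226 = 3.987 mmol/kg
[CO3²⁻] = α₂·DIC; α₂ = 0.1284, so [CO3²⁻] = 0.1284 × 3.987 = 0.512 mmol/kg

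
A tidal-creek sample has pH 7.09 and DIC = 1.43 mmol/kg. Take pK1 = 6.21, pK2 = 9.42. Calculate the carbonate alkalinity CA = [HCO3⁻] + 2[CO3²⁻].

CA = [HCO3⁻] + 2[CO3²⁻] = (α₁ + 2α₂)·DIC
At pH 7.09: [H⁺]/K1 = 10^-0.88 = 0.13183, K2/[H⁺] = 10^-2.33 = 0.0046774
α₁ = 1/(1 + 0.13183 + 0.0046774) = 1/1.1365 = 0.8799; α₂ = α₁·K2/[H⁺] = 0.004116
α₁ + 2α₂ = 0.8881
CA = 0.8881 × 1.43 = 1.27 mmol/kg

CA = 1.27 mmol/kg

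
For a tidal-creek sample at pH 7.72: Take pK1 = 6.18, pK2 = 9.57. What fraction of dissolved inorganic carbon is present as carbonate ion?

α₂ = 0.0135

α₂ = 1 / (1 + [H⁺]/K2 + [H⁺]²/(K1K2)) = 1 / (1 + 10^+1.85 + 10^+0.31)
   = 1 / (1 + 70.795 + 2.0417) = 1/73.836 = 0.01354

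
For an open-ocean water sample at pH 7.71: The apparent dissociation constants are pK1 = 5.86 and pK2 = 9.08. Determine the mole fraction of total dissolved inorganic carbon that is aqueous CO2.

α₀ = 1 / (1 + K1/[H⁺] + K1K2/[H⁺]²) = 1 / (1 + 10^+1.85 + 10^+0.48)
   = 1 / (1 + 70.795 + 3.0200) = 1/74.815 = 0.01337

α₀ = 0.0134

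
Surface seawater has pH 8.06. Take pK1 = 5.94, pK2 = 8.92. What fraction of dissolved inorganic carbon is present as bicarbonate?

α₁ = 1 / (1 + [H⁺]/K1 + K2/[H⁺]) = 1 / (1 + 10^-2.12 + 10^-0.86)
   = 1 / (1 + 0.0075858 + 0.13804) = 1/1.1456 = 0.8729

α₁ = 0.873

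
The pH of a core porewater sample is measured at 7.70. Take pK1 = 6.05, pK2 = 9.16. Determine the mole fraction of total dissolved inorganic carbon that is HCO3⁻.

α₁ = 0.946

α₁ = 1 / (1 + [H⁺]/K1 + K2/[H⁺]) = 1 / (1 + 10^-1.65 + 10^-1.46)
   = 1 / (1 + 0.022387 + 0.034674) = 1/1.0571 = 0.9460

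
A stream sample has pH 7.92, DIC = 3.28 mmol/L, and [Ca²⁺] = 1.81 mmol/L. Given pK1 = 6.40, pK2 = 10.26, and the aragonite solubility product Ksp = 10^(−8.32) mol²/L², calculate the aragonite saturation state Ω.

α₂ = 1 / (1 + [H⁺]/K2 + [H⁺]²/(K1K2)) = 1 / (1 + 10^+2.34 + 10^+0.82)
   = 1 / (1 + 218.78 + 6.6069) = 1/226.38 = 0.004417
[CO3²⁻] = α₂ × DIC = 0.004417 × 3.28 = 0.01449 mmol/L = 14.49 μmol/L
Ksp = 10^(−8.32) = 4.786×10^-9
Ω = [Ca²⁺][CO3²⁻]/Ksp = (1.81×10^-3)(1.449×10^-5) / 4.786×10^-9 = 5.48

Ω = 5.48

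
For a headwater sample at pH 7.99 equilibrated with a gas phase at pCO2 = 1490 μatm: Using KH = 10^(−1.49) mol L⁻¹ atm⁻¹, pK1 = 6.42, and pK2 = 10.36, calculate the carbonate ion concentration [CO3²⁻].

[CO3²⁻] = 7.64 μmol/L

[CO2*] = KH · pCO2 = 10^(−1.49) × 1490×10^-6 = 4.822×10^-5 mol/L
α₀ = 1/(1 + K1/[H⁺] + K1K2/[H⁺]²) = 1/(1 + 10^+1.57 + 10^-0.80) = 0.02610
DIC = [CO2*]/α₀ = 4.822×10^-5 / 0.02610 = 1.847 mmol/L
[CO3²⁻] = α₂·DIC; α₂ = 0.004137, so [CO3²⁻] = 0.004137 × 1.847 = 0.00764 mmol/L = 7.64 μmol/L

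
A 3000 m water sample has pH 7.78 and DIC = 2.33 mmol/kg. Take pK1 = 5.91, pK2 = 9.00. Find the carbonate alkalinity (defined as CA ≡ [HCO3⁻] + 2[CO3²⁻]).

CA = [HCO3⁻] + 2[CO3²⁻] = (α₁ + 2α₂)·DIC
At pH 7.78: [H⁺]/K1 = 10^-1.87 = 0.013490, K2/[H⁺] = 10^-1.22 = 0.060256
α₁ = 1/(1 + 0.013490 + 0.060256) = 1/1.0737 = 0.9313; α₂ = α₁·K2/[H⁺] = 0.05612
α₁ + 2α₂ = 1.0436
CA = 1.0436 × 2.33 = 2.43 mmol/kg

CA = 2.43 mmol/kg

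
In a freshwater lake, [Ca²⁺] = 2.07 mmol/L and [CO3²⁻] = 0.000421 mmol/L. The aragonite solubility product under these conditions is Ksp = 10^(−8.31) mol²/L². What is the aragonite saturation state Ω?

Ksp = 10^(−8.31) = 4.898×10^-9
Ω = [Ca²⁺][CO3²⁻]/Ksp = (2.07×10^-3)(0.000421×10^-3) / 4.898×10^-9 = 0.178

Ω = 0.178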